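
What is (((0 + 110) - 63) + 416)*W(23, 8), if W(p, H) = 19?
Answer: 8797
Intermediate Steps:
(((0 + 110) - 63) + 416)*W(23, 8) = (((0 + 110) - 63) + 416)*19 = ((110 - 63) + 416)*19 = (47 + 416)*19 = 463*19 = 8797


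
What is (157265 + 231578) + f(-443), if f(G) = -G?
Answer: 389286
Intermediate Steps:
(157265 + 231578) + f(-443) = (157265 + 231578) - 1*(-443) = 388843 + 443 = 389286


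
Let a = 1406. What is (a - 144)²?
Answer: 1592644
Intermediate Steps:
(a - 144)² = (1406 - 144)² = 1262² = 1592644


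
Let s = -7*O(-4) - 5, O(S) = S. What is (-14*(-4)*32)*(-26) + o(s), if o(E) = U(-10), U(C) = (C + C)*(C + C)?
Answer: -46192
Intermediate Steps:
U(C) = 4*C² (U(C) = (2*C)*(2*C) = 4*C²)
s = 23 (s = -7*(-4) - 5 = 28 - 5 = 23)
o(E) = 400 (o(E) = 4*(-10)² = 4*100 = 400)
(-14*(-4)*32)*(-26) + o(s) = (-14*(-4)*32)*(-26) + 400 = (56*32)*(-26) + 400 = 1792*(-26) + 400 = -46592 + 400 = -46192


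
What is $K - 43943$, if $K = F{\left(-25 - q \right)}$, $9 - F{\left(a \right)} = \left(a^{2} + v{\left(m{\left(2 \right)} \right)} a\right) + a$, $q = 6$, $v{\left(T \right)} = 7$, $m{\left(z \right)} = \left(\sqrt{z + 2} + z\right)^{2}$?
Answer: $-44647$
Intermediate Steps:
$m{\left(z \right)} = \left(z + \sqrt{2 + z}\right)^{2}$ ($m{\left(z \right)} = \left(\sqrt{2 + z} + z\right)^{2} = \left(z + \sqrt{2 + z}\right)^{2}$)
$F{\left(a \right)} = 9 - a^{2} - 8 a$ ($F{\left(a \right)} = 9 - \left(\left(a^{2} + 7 a\right) + a\right) = 9 - \left(a^{2} + 8 a\right) = 9 - a^{2} - 8 a$)
$K = -704$ ($K = 9 - \left(-25 - 6\right)^{2} - 8 \left(-25 - 6\right) = 9 - \left(-31\right)^{2} - -248 = 9 - 961 + 248 = -704$)
$K - 43943 = -704 - 43943 = -44647$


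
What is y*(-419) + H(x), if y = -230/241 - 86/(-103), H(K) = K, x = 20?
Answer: 1738376/24823 ≈ 70.031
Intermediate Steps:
y = -2964/24823 (y = -230*1/241 - 86*(-1/103) = -230/241 + 86/103 = -2964/24823 ≈ -0.11941)
y*(-419) + H(x) = -2964/24823*(-419) + 20 = 1241916/24823 + 20 = 1738376/24823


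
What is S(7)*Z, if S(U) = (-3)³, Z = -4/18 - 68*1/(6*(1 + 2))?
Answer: 108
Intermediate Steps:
Z = -4 (Z = -4*1/18 - 68/(3*6) = -2/9 - 68/18 = -2/9 - 68*1/18 = -2/9 - 34/9 = -4)
S(U) = -27
S(7)*Z = -27*(-4) = 108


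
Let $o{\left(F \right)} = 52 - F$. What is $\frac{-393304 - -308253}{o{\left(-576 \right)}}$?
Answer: $- \frac{85051}{628} \approx -135.43$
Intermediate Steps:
$\frac{-393304 - -308253}{o{\left(-576 \right)}} = \frac{-393304 - -308253}{52 - -576} = \frac{-393304 + 308253}{52 + 576} = - \frac{85051}{628}$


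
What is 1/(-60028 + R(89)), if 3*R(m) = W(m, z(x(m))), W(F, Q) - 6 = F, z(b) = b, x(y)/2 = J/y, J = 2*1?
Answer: -3/179989 ≈ -1.6668e-5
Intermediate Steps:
J = 2
x(y) = 4/y (x(y) = 2*(2/y) = 4/y)
W(F, Q) = 6 + F
R(m) = 2 + m/3 (R(m) = (6 + m)/3 = 2 + m/3)
1/(-60028 + R(89)) = 1/(-60028 + (2 + (⅓)*89)) = 1/(-60028 + (2 + 89/3)) = 1/(-60028 + 95/3) = 1/(-179989/3) = -3/179989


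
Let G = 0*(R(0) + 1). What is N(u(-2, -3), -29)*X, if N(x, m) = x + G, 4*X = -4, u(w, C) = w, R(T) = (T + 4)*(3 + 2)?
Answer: 2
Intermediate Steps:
R(T) = 20 + 5*T (R(T) = (4 + T)*5 = 20 + 5*T)
X = -1 (X = (1/4)*(-4) = -1)
G = 0 (G = 0*((20 + 5*0) + 1) = 0*((20 + 0) + 1) = 0*(20 + 1) = 0*21 = 0)
N(x, m) = x (N(x, m) = x + 0 = x)
N(u(-2, -3), -29)*X = -2*(-1) = 2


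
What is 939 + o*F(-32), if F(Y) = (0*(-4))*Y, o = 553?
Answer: 939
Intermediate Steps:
F(Y) = 0 (F(Y) = 0*Y = 0)
939 + o*F(-32) = 939 + 553*0 = 939 + 0 = 939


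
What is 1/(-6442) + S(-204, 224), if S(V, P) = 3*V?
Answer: -3942505/6442 ≈ -612.00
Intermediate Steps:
1/(-6442) + S(-204, 224) = 1/(-6442) + 3*(-204) = -1/6442 - 612 = -3942505/6442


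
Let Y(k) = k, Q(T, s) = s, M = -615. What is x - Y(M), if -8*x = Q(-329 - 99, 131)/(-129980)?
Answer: 639501731/1039840 ≈ 615.00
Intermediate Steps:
x = 131/1039840 (x = -131/(8*(-129980)) = -131*(-1)/(8*129980) = -⅛*(-131/129980) = 131/1039840 ≈ 0.00012598)
x - Y(M) = 131/1039840 - 1*(-615) = 131/1039840 + 615 = 639501731/1039840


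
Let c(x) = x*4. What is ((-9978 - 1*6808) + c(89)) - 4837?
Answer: -21267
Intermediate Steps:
c(x) = 4*x
((-9978 - 1*6808) + c(89)) - 4837 = ((-9978 - 1*6808) + 4*89) - 4837 = ((-9978 - 6808) + 356) - 4837 = (-16786 + 356) - 4837 = -16430 - 4837 = -21267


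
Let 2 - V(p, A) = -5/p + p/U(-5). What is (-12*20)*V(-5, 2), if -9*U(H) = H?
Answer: -2400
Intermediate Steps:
U(H) = -H/9
V(p, A) = 2 + 5/p - 9*p/5 (V(p, A) = 2 - (-5/p + p/((-⅑*(-5)))) = 2 - (-5/p + p/(5/9)) = 2 - (-5/p + p*(9/5)) = 2 - (-5/p + 9*p/5) = 2 + (5/p - 9*p/5) = 2 + 5/p - 9*p/5)
(-12*20)*V(-5, 2) = (-12*20)*(2 + 5/(-5) - 9/5*(-5)) = -240*(2 + 5*(-⅕) + 9) = -240*(2 - 1 + 9) = -240*10 = -2400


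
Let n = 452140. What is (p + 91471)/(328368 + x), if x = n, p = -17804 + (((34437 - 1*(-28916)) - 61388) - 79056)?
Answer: -856/195127 ≈ -0.0043869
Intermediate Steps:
p = -94895 (p = -17804 + (((34437 + 28916) - 61388) - 79056) = -17804 + ((63353 - 61388) - 79056) = -17804 + (1965 - 79056) = -17804 - 77091 = -94895)
x = 452140
(p + 91471)/(328368 + x) = (-94895 + 91471)/(328368 + 452140) = -3424/780508 = -3424*1/780508 = -856/195127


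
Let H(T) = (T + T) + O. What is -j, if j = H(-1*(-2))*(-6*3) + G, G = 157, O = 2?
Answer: -49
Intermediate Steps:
H(T) = 2 + 2*T (H(T) = (T + T) + 2 = 2*T + 2 = 2 + 2*T)
j = 49 (j = (2 + 2*(-1*(-2)))*(-6*3) + 157 = (2 + 2*2)*(-18) + 157 = (2 + 4)*(-18) + 157 = 6*(-18) + 157 = -108 + 157 = 49)
-j = -1*49 = -49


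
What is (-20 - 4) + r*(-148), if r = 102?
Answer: -15120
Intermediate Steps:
(-20 - 4) + r*(-148) = (-20 - 4) + 102*(-148) = -24 - 15096 = -15120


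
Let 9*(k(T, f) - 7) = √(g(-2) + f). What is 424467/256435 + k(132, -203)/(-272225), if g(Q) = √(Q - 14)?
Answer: 23109746806/13961603575 - √(-203 + 4*I)/2450025 ≈ 1.6552 - 5.8157e-6*I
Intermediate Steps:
g(Q) = √(-14 + Q)
k(T, f) = 7 + √(f + 4*I)/9 (k(T, f) = 7 + √(√(-14 - 2) + f)/9 = 7 + √(√(-16) + f)/9 = 7 + √(4*I + f)/9 = 7 + √(f + 4*I)/9)
424467/256435 + k(132, -203)/(-272225) = 424467/256435 + (7 + √(-203 + 4*I)/9)/(-272225) = 424467*(1/256435) + (7 + √(-203 + 4*I)/9)*(-1/272225) = 424467/256435 + (-7/272225 - √(-203 + 4*I)/2450025) = 23109746806/13961603575 - √(-203 + 4*I)/2450025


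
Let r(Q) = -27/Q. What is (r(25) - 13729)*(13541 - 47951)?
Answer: 2362260264/5 ≈ 4.7245e+8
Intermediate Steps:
(r(25) - 13729)*(13541 - 47951) = (-27/25 - 13729)*(13541 - 47951) = (-27*1/25 - 13729)*(-34410) = (-27/25 - 13729)*(-34410) = -343252/25*(-34410) = 2362260264/5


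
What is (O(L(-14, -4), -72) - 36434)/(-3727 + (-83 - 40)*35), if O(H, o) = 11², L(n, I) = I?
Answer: 36313/8032 ≈ 4.5210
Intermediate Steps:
O(H, o) = 121
(O(L(-14, -4), -72) - 36434)/(-3727 + (-83 - 40)*35) = (121 - 36434)/(-3727 + (-83 - 40)*35) = -36313/(-3727 - 123*35) = -36313/(-3727 - 4305) = -36313/(-8032) = -36313*(-1/8032) = 36313/8032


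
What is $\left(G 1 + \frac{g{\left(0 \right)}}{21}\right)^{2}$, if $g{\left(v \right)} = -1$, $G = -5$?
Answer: $\frac{11236}{441} \approx 25.478$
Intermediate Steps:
$\left(G 1 + \frac{g{\left(0 \right)}}{21}\right)^{2} = \left(\left(-5\right) 1 - \frac{1}{21}\right)^{2} = \left(-5 - \frac{1}{21}\right)^{2} = \left(- \frac{106}{21}\right)^{2} = \frac{11236}{441}$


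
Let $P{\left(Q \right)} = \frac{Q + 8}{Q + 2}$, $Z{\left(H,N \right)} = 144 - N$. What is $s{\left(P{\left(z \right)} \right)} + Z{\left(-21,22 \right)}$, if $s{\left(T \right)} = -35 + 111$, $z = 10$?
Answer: $198$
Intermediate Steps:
$P{\left(Q \right)} = \frac{8 + Q}{2 + Q}$
$s{\left(T \right)} = 76$
$s{\left(P{\left(z \right)} \right)} + Z{\left(-21,22 \right)} = 76 + \left(144 - 22\right) = 76 + 122 = 198$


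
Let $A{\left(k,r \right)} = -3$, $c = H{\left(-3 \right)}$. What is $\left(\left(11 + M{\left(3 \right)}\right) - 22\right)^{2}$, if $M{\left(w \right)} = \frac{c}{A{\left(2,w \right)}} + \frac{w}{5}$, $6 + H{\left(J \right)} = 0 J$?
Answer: $\frac{1764}{25} \approx 70.56$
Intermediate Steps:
$H{\left(J \right)} = -6$ ($H{\left(J \right)} = -6 + 0 J = -6 + 0 = -6$)
$c = -6$
$M{\left(w \right)} = 2 + \frac{w}{5}$ ($M{\left(w \right)} = - \frac{6}{-3} + \frac{w}{5} = \left(-6\right) \left(- \frac{1}{3}\right) + w \frac{1}{5} = 2 + \frac{w}{5}$)
$\left(\left(11 + M{\left(3 \right)}\right) - 22\right)^{2} = \left(\left(11 + \left(2 + \frac{1}{5} \cdot 3\right)\right) - 22\right)^{2} = \left(\left(11 + \left(2 + \frac{3}{5}\right)\right) - 22\right)^{2} = \left(\left(11 + \frac{13}{5}\right) - 22\right)^{2} = \left(\frac{68}{5} - 22\right)^{2} = \left(- \frac{42}{5}\right)^{2} = \frac{1764}{25}$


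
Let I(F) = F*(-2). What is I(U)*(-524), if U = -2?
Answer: -2096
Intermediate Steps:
I(F) = -2*F
I(U)*(-524) = -2*(-2)*(-524) = 4*(-524) = -2096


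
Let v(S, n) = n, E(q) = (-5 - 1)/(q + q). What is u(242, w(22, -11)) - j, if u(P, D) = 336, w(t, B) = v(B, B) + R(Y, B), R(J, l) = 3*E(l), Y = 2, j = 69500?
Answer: -69164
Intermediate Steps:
E(q) = -3/q (E(q) = -6*1/(2*q) = -3/q)
R(J, l) = -9/l (R(J, l) = 3*(-3/l) = -9/l)
w(t, B) = B - 9/B
u(242, w(22, -11)) - j = 336 - 1*69500 = 336 - 69500 = -69164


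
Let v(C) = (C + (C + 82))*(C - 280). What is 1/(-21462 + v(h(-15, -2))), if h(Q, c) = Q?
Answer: -1/36802 ≈ -2.7172e-5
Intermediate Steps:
v(C) = (-280 + C)*(82 + 2*C) (v(C) = (C + (82 + C))*(-280 + C) = (82 + 2*C)*(-280 + C) = (-280 + C)*(82 + 2*C))
1/(-21462 + v(h(-15, -2))) = 1/(-21462 + (-22960 - 478*(-15) + 2*(-15)²)) = 1/(-21462 + (-22960 + 7170 + 2*225)) = 1/(-21462 + (-22960 + 7170 + 450)) = 1/(-21462 - 15340) = 1/(-36802) = -1/36802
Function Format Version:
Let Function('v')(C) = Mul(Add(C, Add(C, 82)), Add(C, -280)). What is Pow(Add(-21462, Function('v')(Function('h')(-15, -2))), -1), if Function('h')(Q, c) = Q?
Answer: Rational(-1, 36802) ≈ -2.7172e-5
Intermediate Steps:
Function('v')(C) = Mul(Add(-280, C), Add(82, Mul(2, C))) (Function('v')(C) = Mul(Add(C, Add(82, C)), Add(-280, C)) = Mul(Add(82, Mul(2, C)), Add(-280, C)) = Mul(Add(-280, C), Add(82, Mul(2, C))))
Pow(Add(-21462, Function('v')(Function('h')(-15, -2))), -1) = Pow(Add(-21462, Add(-22960, Mul(-478, -15), Mul(2, Pow(-15, 2)))), -1) = Pow(Add(-21462, Add(-22960, 7170, Mul(2, 225))), -1) = Pow(Add(-21462, Add(-22960, 7170, 450)), -1) = Pow(Add(-21462, -15340), -1) = Pow(-36802, -1) = Rational(-1, 36802)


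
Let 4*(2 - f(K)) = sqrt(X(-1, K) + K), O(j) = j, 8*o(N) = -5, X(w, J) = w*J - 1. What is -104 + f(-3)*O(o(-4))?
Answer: -421/4 + 5*I/32 ≈ -105.25 + 0.15625*I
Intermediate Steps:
X(w, J) = -1 + J*w (X(w, J) = J*w - 1 = -1 + J*w)
o(N) = -5/8 (o(N) = (1/8)*(-5) = -5/8)
f(K) = 2 - I/4 (f(K) = 2 - sqrt((-1 + K*(-1)) + K)/4 = 2 - sqrt((-1 - K) + K)/4 = 2 - I/4)
-104 + f(-3)*O(o(-4)) = -104 + (2 - I/4)*(-5/8) = -104 + (-5/4 + 5*I/32) = -421/4 + 5*I/32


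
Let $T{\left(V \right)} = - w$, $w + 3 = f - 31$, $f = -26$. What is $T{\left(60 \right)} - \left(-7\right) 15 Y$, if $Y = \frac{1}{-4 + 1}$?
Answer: $25$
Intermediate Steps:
$w = -60$ ($w = -3 - 57 = -60$)
$Y = - \frac{1}{3}$ ($Y = \frac{1}{-3} = - \frac{1}{3} \approx -0.33333$)
$T{\left(V \right)} = 60$ ($T{\left(V \right)} = \left(-1\right) \left(-60\right) = 60$)
$T{\left(60 \right)} - \left(-7\right) 15 Y = 60 - \left(-7\right) 15 \left(- \frac{1}{3}\right) = 60 - \left(-105\right) \left(- \frac{1}{3}\right) = 60 - 35 = 25$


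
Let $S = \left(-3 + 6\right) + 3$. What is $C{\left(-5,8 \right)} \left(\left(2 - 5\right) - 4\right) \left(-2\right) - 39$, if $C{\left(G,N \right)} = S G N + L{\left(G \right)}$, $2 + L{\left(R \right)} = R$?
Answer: $-3497$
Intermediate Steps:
$S = 6$ ($S = 3 + 3 = 6$)
$L{\left(R \right)} = -2 + R$
$C{\left(G,N \right)} = -2 + G + 6 G N$ ($C{\left(G,N \right)} = 6 G N + \left(-2 + G\right) = -2 + G + 6 G N$)
$C{\left(-5,8 \right)} \left(\left(2 - 5\right) - 4\right) \left(-2\right) - 39 = \left(-2 - 5 + 6 \left(-5\right) 8\right) \left(\left(2 - 5\right) - 4\right) \left(-2\right) - 39 = \left(-2 - 5 - 240\right) \left(-3 - 4\right) \left(-2\right) - 39 = - 247 \left(\left(-7\right) \left(-2\right)\right) - 39 = \left(-247\right) 14 - 39 = -3458 - 39 = -3497$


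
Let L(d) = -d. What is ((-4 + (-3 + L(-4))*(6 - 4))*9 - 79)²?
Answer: 9409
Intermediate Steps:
((-4 + (-3 + L(-4))*(6 - 4))*9 - 79)² = ((-4 + (-3 - 1*(-4))*(6 - 4))*9 - 79)² = ((-4 + (-3 + 4)*2)*9 - 79)² = ((-4 + 1*2)*9 - 79)² = ((-4 + 2)*9 - 79)² = (-2*9 - 79)² = (-18 - 79)² = (-97)² = 9409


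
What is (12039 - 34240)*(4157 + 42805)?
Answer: -1042603362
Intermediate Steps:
(12039 - 34240)*(4157 + 42805) = -22201*46962 = -1042603362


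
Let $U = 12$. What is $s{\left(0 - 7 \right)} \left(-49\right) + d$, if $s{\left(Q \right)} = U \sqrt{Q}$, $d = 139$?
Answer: $139 - 588 i \sqrt{7} \approx 139.0 - 1555.7 i$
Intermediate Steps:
$s{\left(Q \right)} = 12 \sqrt{Q}$
$s{\left(0 - 7 \right)} \left(-49\right) + d = 12 \sqrt{0 - 7} \left(-49\right) + 139 = 12 \sqrt{-7} \left(-49\right) + 139 = 12 i \sqrt{7} \left(-49\right) + 139 = - 588 i \sqrt{7} + 139 = 139 - 588 i \sqrt{7}$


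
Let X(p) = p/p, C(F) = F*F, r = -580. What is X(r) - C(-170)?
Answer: -28899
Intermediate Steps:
C(F) = F**2
X(p) = 1
X(r) - C(-170) = 1 - 1*(-170)**2 = 1 - 1*28900 = 1 - 28900 = -28899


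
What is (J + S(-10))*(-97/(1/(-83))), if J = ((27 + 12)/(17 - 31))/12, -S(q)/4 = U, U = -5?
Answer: 8912457/56 ≈ 1.5915e+5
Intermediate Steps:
S(q) = 20 (S(q) = -4*(-5) = 20)
J = -13/56 (J = (39/(-14))*(1/12) = (39*(-1/14))*(1/12) = -39/14*1/12 = -13/56 ≈ -0.23214)
(J + S(-10))*(-97/(1/(-83))) = (-13/56 + 20)*(-97/(1/(-83))) = 1107*(-97/(-1/83))/56 = 1107*(-97*(-83))/56 = (1107/56)*8051 = 8912457/56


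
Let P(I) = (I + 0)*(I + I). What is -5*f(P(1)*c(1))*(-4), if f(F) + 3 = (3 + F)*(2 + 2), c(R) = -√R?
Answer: 20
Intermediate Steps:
P(I) = 2*I² (P(I) = I*(2*I) = 2*I²)
f(F) = 9 + 4*F (f(F) = -3 + (3 + F)*(2 + 2) = -3 + (3 + F)*4 = -3 + (12 + 4*F) = 9 + 4*F)
-5*f(P(1)*c(1))*(-4) = -5*(9 + 4*((2*1²)*(-√1)))*(-4) = -5*(9 + 4*((2*1)*(-1*1)))*(-4) = -5*(9 + 4*(2*(-1)))*(-4) = -5*(9 + 4*(-2))*(-4) = -5*(9 - 8)*(-4) = -5*1*(-4) = -5*(-4) = 20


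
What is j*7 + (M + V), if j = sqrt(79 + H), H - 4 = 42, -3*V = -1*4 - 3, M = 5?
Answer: 22/3 + 35*sqrt(5) ≈ 85.596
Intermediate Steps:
V = 7/3 (V = -(-1*4 - 3)/3 = -(-4 - 3)/3 = -1/3*(-7) = 7/3 ≈ 2.3333)
H = 46 (H = 4 + 42 = 46)
j = 5*sqrt(5) (j = sqrt(79 + 46) = sqrt(125) = 5*sqrt(5) ≈ 11.180)
j*7 + (M + V) = (5*sqrt(5))*7 + (5 + 7/3) = 35*sqrt(5) + 22/3 = 22/3 + 35*sqrt(5)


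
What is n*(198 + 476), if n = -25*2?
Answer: -33700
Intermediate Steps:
n = -50
n*(198 + 476) = -50*(198 + 476) = -50*674 = -33700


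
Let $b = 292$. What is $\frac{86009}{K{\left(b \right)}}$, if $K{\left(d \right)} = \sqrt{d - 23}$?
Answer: $\frac{86009 \sqrt{269}}{269} \approx 5244.1$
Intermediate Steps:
$K{\left(d \right)} = \sqrt{-23 + d}$
$\frac{86009}{K{\left(b \right)}} = \frac{86009}{\sqrt{-23 + 292}} = \frac{86009}{\sqrt{269}} = 86009 \frac{\sqrt{269}}{269} = \frac{86009 \sqrt{269}}{269}$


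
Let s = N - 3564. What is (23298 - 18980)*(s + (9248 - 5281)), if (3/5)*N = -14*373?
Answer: -107522518/3 ≈ -3.5841e+7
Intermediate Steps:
N = -26110/3 (N = 5*(-14*373)/3 = (5/3)*(-5222) = -26110/3 ≈ -8703.3)
s = -36802/3 (s = -26110/3 - 3564 = -36802/3 ≈ -12267.)
(23298 - 18980)*(s + (9248 - 5281)) = (23298 - 18980)*(-36802/3 + (9248 - 5281)) = 4318*(-36802/3 + 3967) = 4318*(-24901/3) = -107522518/3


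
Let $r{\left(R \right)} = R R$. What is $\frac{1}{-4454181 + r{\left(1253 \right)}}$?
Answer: $- \frac{1}{2884172} \approx -3.4672 \cdot 10^{-7}$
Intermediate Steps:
$r{\left(R \right)} = R^{2}$
$\frac{1}{-4454181 + r{\left(1253 \right)}} = \frac{1}{-4454181 + 1253^{2}} = \frac{1}{-4454181 + 1570009} = \frac{1}{-2884172} = - \frac{1}{2884172}$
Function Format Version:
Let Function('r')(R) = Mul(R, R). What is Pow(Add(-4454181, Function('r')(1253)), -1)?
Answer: Rational(-1, 2884172) ≈ -3.4672e-7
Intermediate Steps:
Function('r')(R) = Pow(R, 2)
Pow(Add(-4454181, Function('r')(1253)), -1) = Pow(Add(-4454181, Pow(1253, 2)), -1) = Pow(Add(-4454181, 1570009), -1) = Pow(-2884172, -1) = Rational(-1, 2884172)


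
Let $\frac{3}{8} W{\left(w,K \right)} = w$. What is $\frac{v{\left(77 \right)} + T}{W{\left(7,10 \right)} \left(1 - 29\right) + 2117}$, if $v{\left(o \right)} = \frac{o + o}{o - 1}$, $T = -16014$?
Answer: $- \frac{1825365}{181754} \approx -10.043$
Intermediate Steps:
$W{\left(w,K \right)} = \frac{8 w}{3}$
$v{\left(o \right)} = \frac{2 o}{-1 + o}$
$\frac{v{\left(77 \right)} + T}{W{\left(7,10 \right)} \left(1 - 29\right) + 2117} = \frac{2 \cdot 77 \frac{1}{-1 + 77} - 16014}{\frac{8}{3} \cdot 7 \left(1 - 29\right) + 2117} = \frac{2 \cdot 77 \cdot \frac{1}{76} - 16014}{\frac{56}{3} \left(-28\right) + 2117} = \frac{2 \cdot 77 \cdot \frac{1}{76} - 16014}{- \frac{1568}{3} + 2117} = \frac{\frac{77}{38} - 16014}{\frac{4783}{3}} = \left(- \frac{608455}{38}\right) \frac{3}{4783} = - \frac{1825365}{181754}$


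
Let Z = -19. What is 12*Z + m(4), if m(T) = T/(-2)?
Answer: -230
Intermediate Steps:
m(T) = -T/2 (m(T) = T*(-½) = -T/2)
12*Z + m(4) = 12*(-19) - ½*4 = -228 - 2 = -230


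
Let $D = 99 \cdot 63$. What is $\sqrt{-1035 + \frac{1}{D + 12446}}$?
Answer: $\frac{2 i \sqrt{90317844358}}{18683} \approx 32.171 i$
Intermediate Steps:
$D = 6237$
$\sqrt{-1035 + \frac{1}{D + 12446}} = \sqrt{-1035 + \frac{1}{6237 + 12446}} = \sqrt{-1035 + \frac{1}{18683}} = \sqrt{- \frac{19336904}{18683}} = \frac{2 i \sqrt{90317844358}}{18683}$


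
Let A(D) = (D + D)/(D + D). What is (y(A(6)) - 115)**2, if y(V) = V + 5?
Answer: 11881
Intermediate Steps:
A(D) = 1 (A(D) = (2*D)/((2*D)) = (2*D)*(1/(2*D)) = 1)
y(V) = 5 + V
(y(A(6)) - 115)**2 = ((5 + 1) - 115)**2 = (6 - 115)**2 = (-109)**2 = 11881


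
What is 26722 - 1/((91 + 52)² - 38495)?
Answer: 482225213/18046 ≈ 26722.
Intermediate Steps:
26722 - 1/((91 + 52)² - 38495) = 26722 - 1/(143² - 38495) = 26722 - 1/(20449 - 38495) = 26722 - 1/(-18046) = 26722 - 1*(-1/18046) = 26722 + 1/18046 = 482225213/18046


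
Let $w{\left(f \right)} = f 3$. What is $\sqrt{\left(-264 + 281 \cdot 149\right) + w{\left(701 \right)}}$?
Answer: $14 \sqrt{223} \approx 209.06$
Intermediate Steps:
$w{\left(f \right)} = 3 f$
$\sqrt{\left(-264 + 281 \cdot 149\right) + w{\left(701 \right)}} = \sqrt{\left(-264 + 281 \cdot 149\right) + 3 \cdot 701} = \sqrt{\left(-264 + 41869\right) + 2103} = \sqrt{41605 + 2103} = \sqrt{43708} = 14 \sqrt{223}$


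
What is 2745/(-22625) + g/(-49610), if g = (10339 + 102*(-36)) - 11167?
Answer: -687339/22448525 ≈ -0.030618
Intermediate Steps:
g = -4500 (g = (10339 - 3672) - 11167 = 6667 - 11167 = -4500)
2745/(-22625) + g/(-49610) = 2745/(-22625) - 4500/(-49610) = 2745*(-1/22625) - 4500*(-1/49610) = -549/4525 + 450/4961 = -687339/22448525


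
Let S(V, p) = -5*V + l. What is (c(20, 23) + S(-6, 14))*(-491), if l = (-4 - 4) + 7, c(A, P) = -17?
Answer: -5892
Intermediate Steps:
l = -1 (l = -8 + 7 = -1)
S(V, p) = -1 - 5*V (S(V, p) = -5*V - 1 = -1 - 5*V)
(c(20, 23) + S(-6, 14))*(-491) = (-17 + (-1 - 5*(-6)))*(-491) = (-17 + (-1 + 30))*(-491) = (-17 + 29)*(-491) = 12*(-491) = -5892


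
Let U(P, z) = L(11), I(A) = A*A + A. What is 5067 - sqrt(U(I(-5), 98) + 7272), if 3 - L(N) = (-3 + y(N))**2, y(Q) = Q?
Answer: 5067 - sqrt(7211) ≈ 4982.1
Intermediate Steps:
I(A) = A + A**2 (I(A) = A**2 + A = A + A**2)
L(N) = 3 - (-3 + N)**2
U(P, z) = -61 (U(P, z) = 3 - (-3 + 11)**2 = 3 - 1*8**2 = 3 - 1*64 = 3 - 64 = -61)
5067 - sqrt(U(I(-5), 98) + 7272) = 5067 - sqrt(-61 + 7272) = 5067 - sqrt(7211)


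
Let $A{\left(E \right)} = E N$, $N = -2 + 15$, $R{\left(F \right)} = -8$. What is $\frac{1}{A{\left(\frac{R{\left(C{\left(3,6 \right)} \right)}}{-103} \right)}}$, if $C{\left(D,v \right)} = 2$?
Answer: $\frac{103}{104} \approx 0.99039$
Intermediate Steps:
$N = 13$
$A{\left(E \right)} = 13 E$ ($A{\left(E \right)} = E 13 = 13 E$)
$\frac{1}{A{\left(\frac{R{\left(C{\left(3,6 \right)} \right)}}{-103} \right)}} = \frac{1}{13 \left(- \frac{8}{-103}\right)} = \frac{1}{13 \left(\left(-8\right) \left(- \frac{1}{103}\right)\right)} = \frac{1}{13 \cdot \frac{8}{103}} = \frac{1}{\frac{104}{103}} = \frac{103}{104}$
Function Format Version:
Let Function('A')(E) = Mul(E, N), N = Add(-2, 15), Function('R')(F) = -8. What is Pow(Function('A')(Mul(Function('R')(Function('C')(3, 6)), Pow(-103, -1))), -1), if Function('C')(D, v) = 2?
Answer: Rational(103, 104) ≈ 0.99039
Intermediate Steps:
N = 13
Function('A')(E) = Mul(13, E) (Function('A')(E) = Mul(E, 13) = Mul(13, E))
Pow(Function('A')(Mul(Function('R')(Function('C')(3, 6)), Pow(-103, -1))), -1) = Pow(Mul(13, Mul(-8, Pow(-103, -1))), -1) = Pow(Mul(13, Mul(-8, Rational(-1, 103))), -1) = Pow(Mul(13, Rational(8, 103)), -1) = Pow(Rational(104, 103), -1) = Rational(103, 104)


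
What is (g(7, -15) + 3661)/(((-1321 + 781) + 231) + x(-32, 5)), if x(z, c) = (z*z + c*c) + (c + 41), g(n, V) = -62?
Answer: 3599/786 ≈ 4.5789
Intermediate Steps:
x(z, c) = 41 + c + c**2 + z**2 (x(z, c) = (z**2 + c**2) + (41 + c) = (c**2 + z**2) + (41 + c) = 41 + c + c**2 + z**2)
(g(7, -15) + 3661)/(((-1321 + 781) + 231) + x(-32, 5)) = (-62 + 3661)/(((-1321 + 781) + 231) + (41 + 5 + 5**2 + (-32)**2)) = 3599/((-540 + 231) + (41 + 5 + 25 + 1024)) = 3599/(-309 + 1095) = 3599/786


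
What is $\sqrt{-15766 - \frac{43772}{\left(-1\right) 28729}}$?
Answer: $\frac{i \sqrt{13011296357018}}{28729} \approx 125.56 i$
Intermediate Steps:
$\sqrt{-15766 - \frac{43772}{\left(-1\right) 28729}} = \sqrt{-15766 - \frac{43772}{-28729}} = \sqrt{-15766 - - \frac{43772}{28729}} = \sqrt{-15766 + \frac{43772}{28729}} = \sqrt{- \frac{452897642}{28729}} = \frac{i \sqrt{13011296357018}}{28729}$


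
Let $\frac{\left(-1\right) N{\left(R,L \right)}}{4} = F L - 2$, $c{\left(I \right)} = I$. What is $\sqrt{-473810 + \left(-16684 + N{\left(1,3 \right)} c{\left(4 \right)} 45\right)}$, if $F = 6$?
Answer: $i \sqrt{502014} \approx 708.53 i$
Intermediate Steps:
$N{\left(R,L \right)} = 8 - 24 L$ ($N{\left(R,L \right)} = - 4 \left(6 L - 2\right) = - 4 \left(-2 + 6 L\right) = 8 - 24 L$)
$\sqrt{-473810 + \left(-16684 + N{\left(1,3 \right)} c{\left(4 \right)} 45\right)} = \sqrt{-473810 - \left(16684 - \left(8 - 72\right) 4 \cdot 45\right)} = \sqrt{-473810 - \left(16684 - \left(-64\right) 4 \cdot 45\right)} = \sqrt{-473810 - 28204} = \sqrt{-502014} = i \sqrt{502014}$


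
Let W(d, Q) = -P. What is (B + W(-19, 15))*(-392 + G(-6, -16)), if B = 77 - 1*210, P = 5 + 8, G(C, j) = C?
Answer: 58108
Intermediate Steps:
P = 13
B = -133 (B = 77 - 210 = -133)
W(d, Q) = -13 (W(d, Q) = -1*13 = -13)
(B + W(-19, 15))*(-392 + G(-6, -16)) = (-133 - 13)*(-392 - 6) = -146*(-398) = 58108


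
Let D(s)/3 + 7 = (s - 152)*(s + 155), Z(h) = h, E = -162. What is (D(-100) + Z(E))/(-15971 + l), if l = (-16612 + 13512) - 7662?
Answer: 13921/8911 ≈ 1.5622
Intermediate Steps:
l = -10762 (l = -3100 - 7662 = -10762)
D(s) = -21 + 3*(-152 + s)*(155 + s) (D(s) = -21 + 3*((s - 152)*(s + 155)) = -21 + 3*((-152 + s)*(155 + s)) = -21 + 3*(-152 + s)*(155 + s))
(D(-100) + Z(E))/(-15971 + l) = ((-70701 + 3*(-100)² + 9*(-100)) - 162)/(-15971 - 10762) = ((-70701 + 3*10000 - 900) - 162)/(-26733) = ((-70701 + 30000 - 900) - 162)*(-1/26733) = (-41601 - 162)*(-1/26733) = -41763*(-1/26733) = 13921/8911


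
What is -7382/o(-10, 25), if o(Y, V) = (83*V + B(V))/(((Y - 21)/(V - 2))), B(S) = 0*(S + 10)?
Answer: 228842/47725 ≈ 4.7950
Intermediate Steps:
B(S) = 0 (B(S) = 0*(10 + S) = 0)
o(Y, V) = 83*V*(-2 + V)/(-21 + Y) (o(Y, V) = (83*V + 0)/(((Y - 21)/(V - 2))) = (83*V)/(((-21 + Y)/(-2 + V))) = (83*V)*((-2 + V)/(-21 + Y)) = 83*V*(-2 + V)/(-21 + Y))
-7382/o(-10, 25) = -7382*(-21 - 10)/(2075*(-2 + 25)) = -7382/(83*25*23/(-31)) = -7382/(83*25*(-1/31)*23) = -7382/(-47725/31) = -7382*(-31/47725) = 228842/47725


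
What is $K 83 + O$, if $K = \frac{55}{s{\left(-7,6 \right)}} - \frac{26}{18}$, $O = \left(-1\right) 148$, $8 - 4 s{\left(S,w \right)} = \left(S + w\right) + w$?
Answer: $\frac{52369}{9} \approx 5818.8$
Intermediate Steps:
$s{\left(S,w \right)} = 2 - \frac{w}{2} - \frac{S}{4}$ ($s{\left(S,w \right)} = 2 - \frac{\left(S + w\right) + w}{4} = 2 - \frac{S + 2 w}{4} = 2 - \left(\frac{w}{2} + \frac{S}{4}\right) = 2 - \frac{w}{2} - \frac{S}{4}$)
$O = -148$
$K = \frac{647}{9}$ ($K = \frac{55}{2 - 3 - - \frac{7}{4}} - \frac{26}{18} = \frac{55}{2 - 3 + \frac{7}{4}} - \frac{13}{9} = \frac{55}{\frac{3}{4}} - \frac{13}{9} = 55 \cdot \frac{4}{3} - \frac{13}{9} = \frac{220}{3} - \frac{13}{9} = \frac{647}{9} \approx 71.889$)
$K 83 + O = \frac{647}{9} \cdot 83 - 148 = \frac{53701}{9} - 148 = \frac{52369}{9}$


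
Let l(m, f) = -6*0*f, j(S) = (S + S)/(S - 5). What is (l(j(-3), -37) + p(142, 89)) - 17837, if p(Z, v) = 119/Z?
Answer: -2532735/142 ≈ -17836.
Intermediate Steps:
j(S) = 2*S/(-5 + S) (j(S) = (2*S)/(-5 + S) = 2*S/(-5 + S))
l(m, f) = 0 (l(m, f) = -0*f = -1*0 = 0)
(l(j(-3), -37) + p(142, 89)) - 17837 = (0 + 119/142) - 17837 = 119/142 - 17837 = -2532735/142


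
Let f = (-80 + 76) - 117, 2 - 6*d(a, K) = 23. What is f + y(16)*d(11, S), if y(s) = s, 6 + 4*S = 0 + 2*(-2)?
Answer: -177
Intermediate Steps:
S = -5/2 (S = -3/2 + (0 + 2*(-2))/4 = -3/2 + (0 - 4)/4 = -3/2 + (1/4)*(-4) = -3/2 - 1 = -5/2 ≈ -2.5000)
d(a, K) = -7/2 (d(a, K) = 1/3 - 1/6*23 = 1/3 - 23/6 = -7/2)
f = -121 (f = -4 - 117 = -121)
f + y(16)*d(11, S) = -121 + 16*(-7/2) = -121 - 56 = -177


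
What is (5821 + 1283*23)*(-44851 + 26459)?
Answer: -649789360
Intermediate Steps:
(5821 + 1283*23)*(-44851 + 26459) = (5821 + 29509)*(-18392) = 35330*(-18392) = -649789360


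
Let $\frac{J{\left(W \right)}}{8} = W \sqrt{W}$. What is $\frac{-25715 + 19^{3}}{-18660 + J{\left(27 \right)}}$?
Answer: $\frac{7330270}{7227831} + \frac{84852 \sqrt{3}}{2409277} \approx 1.0752$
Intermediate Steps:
$J{\left(W \right)} = 8 W^{\frac{3}{2}}$ ($J{\left(W \right)} = 8 W \sqrt{W} = 8 W^{\frac{3}{2}}$)
$\frac{-25715 + 19^{3}}{-18660 + J{\left(27 \right)}} = \frac{-25715 + 19^{3}}{-18660 + 8 \cdot 27^{\frac{3}{2}}} = \frac{-25715 + 6859}{-18660 + 8 \cdot 81 \sqrt{3}} = - \frac{18856}{-18660 + 648 \sqrt{3}}$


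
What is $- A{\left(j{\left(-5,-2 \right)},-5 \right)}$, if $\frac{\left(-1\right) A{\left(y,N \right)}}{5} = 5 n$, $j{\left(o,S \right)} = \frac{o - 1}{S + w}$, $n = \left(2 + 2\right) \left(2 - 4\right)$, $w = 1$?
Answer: $-200$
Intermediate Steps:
$n = -8$ ($n = 4 \left(-2\right) = -8$)
$j{\left(o,S \right)} = \frac{-1 + o}{1 + S}$ ($j{\left(o,S \right)} = \frac{o - 1}{S + 1} = \frac{-1 + o}{1 + S}$)
$A{\left(y,N \right)} = 200$ ($A{\left(y,N \right)} = - 5 \cdot 5 \left(-8\right) = \left(-5\right) \left(-40\right) = 200$)
$- A{\left(j{\left(-5,-2 \right)},-5 \right)} = \left(-1\right) 200 = -200$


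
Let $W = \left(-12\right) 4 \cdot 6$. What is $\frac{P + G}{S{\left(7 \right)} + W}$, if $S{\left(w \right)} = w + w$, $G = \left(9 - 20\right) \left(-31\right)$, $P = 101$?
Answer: $- \frac{221}{137} \approx -1.6131$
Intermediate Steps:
$W = -288$ ($W = \left(-48\right) 6 = -288$)
$G = 341$ ($G = \left(-11\right) \left(-31\right) = 341$)
$S{\left(w \right)} = 2 w$
$\frac{P + G}{S{\left(7 \right)} + W} = \frac{101 + 341}{2 \cdot 7 - 288} = \frac{442}{14 - 288} = \frac{442}{-274} = 442 \left(- \frac{1}{274}\right) = - \frac{221}{137}$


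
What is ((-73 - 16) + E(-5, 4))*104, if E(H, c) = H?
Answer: -9776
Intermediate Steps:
((-73 - 16) + E(-5, 4))*104 = ((-73 - 16) - 5)*104 = (-89 - 5)*104 = -94*104 = -9776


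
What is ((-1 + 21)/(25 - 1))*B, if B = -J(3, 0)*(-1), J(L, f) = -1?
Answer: -5/6 ≈ -0.83333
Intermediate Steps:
B = -1 (B = -1*(-1)*(-1) = 1*(-1) = -1)
((-1 + 21)/(25 - 1))*B = ((-1 + 21)/(25 - 1))*(-1) = (20/24)*(-1) = (20*(1/24))*(-1) = (5/6)*(-1) = -5/6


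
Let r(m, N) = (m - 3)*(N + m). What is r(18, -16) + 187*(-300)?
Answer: -56070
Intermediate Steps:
r(m, N) = (-3 + m)*(N + m)
r(18, -16) + 187*(-300) = (18**2 - 3*(-16) - 3*18 - 16*18) + 187*(-300) = (324 + 48 - 54 - 288) - 56100 = 30 - 56100 = -56070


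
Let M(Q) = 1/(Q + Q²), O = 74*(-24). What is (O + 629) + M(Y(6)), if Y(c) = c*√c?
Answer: -246604/215 - √6/7740 ≈ -1147.0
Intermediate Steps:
Y(c) = c^(3/2)
O = -1776
(O + 629) + M(Y(6)) = (-1776 + 629) + 1/((6^(3/2))*(1 + 6^(3/2))) = -1147 + 1/(((6*√6))*(1 + 6*√6)) = -1147 + (√6/36)/(1 + 6*√6) = -1147 + √6/(36*(1 + 6*√6))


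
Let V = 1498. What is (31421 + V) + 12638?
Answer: 45557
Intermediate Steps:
(31421 + V) + 12638 = (31421 + 1498) + 12638 = 32919 + 12638 = 45557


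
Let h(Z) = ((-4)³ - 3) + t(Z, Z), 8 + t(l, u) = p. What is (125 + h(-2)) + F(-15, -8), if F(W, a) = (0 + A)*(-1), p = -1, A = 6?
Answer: 43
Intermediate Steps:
t(l, u) = -9 (t(l, u) = -8 - 1 = -9)
h(Z) = -76 (h(Z) = ((-4)³ - 3) - 9 = (-64 - 3) - 9 = -67 - 9 = -76)
F(W, a) = -6 (F(W, a) = (0 + 6)*(-1) = 6*(-1) = -6)
(125 + h(-2)) + F(-15, -8) = (125 - 76) - 6 = 49 - 6 = 43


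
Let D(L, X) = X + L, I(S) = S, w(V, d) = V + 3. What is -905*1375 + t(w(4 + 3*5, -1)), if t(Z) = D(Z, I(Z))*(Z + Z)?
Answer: -1242439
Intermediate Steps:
w(V, d) = 3 + V
D(L, X) = L + X
t(Z) = 4*Z**2 (t(Z) = (Z + Z)*(Z + Z) = (2*Z)*(2*Z) = 4*Z**2)
-905*1375 + t(w(4 + 3*5, -1)) = -905*1375 + 4*(3 + (4 + 3*5))**2 = -1244375 + 4*(3 + (4 + 15))**2 = -1244375 + 4*(3 + 19)**2 = -1244375 + 4*22**2 = -1244375 + 4*484 = -1244375 + 1936 = -1242439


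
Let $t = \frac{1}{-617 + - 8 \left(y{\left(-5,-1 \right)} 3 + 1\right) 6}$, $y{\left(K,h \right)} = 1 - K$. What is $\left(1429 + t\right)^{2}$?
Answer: $\frac{4773962803600}{2337841} \approx 2.042 \cdot 10^{6}$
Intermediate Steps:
$t = - \frac{1}{1529}$ ($t = \frac{1}{-617 + - 8 \left(\left(1 - -5\right) 3 + 1\right) 6} = \frac{1}{-617 + - 8 \left(\left(1 + 5\right) 3 + 1\right) 6} = \frac{1}{-617 + - 8 \left(6 \cdot 3 + 1\right) 6} = \frac{1}{-617 + - 8 \left(18 + 1\right) 6} = \frac{1}{-617 + \left(-8\right) 19 \cdot 6} = \frac{1}{-617 - 912} = \frac{1}{-1529} = - \frac{1}{1529} \approx -0.00065402$)
$\left(1429 + t\right)^{2} = \left(1429 - \frac{1}{1529}\right)^{2} = \left(\frac{2184940}{1529}\right)^{2} = \frac{4773962803600}{2337841}$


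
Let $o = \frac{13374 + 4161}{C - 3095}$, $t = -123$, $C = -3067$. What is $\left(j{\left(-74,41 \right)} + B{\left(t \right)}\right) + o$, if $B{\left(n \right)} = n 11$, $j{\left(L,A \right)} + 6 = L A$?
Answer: $- \frac{9029067}{2054} \approx -4395.8$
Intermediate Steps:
$j{\left(L,A \right)} = -6 + A L$ ($j{\left(L,A \right)} = -6 + L A = -6 + A L$)
$B{\left(n \right)} = 11 n$
$o = - \frac{5845}{2054}$ ($o = \frac{13374 + 4161}{-3067 - 3095} = \frac{17535}{-6162} = 17535 \left(- \frac{1}{6162}\right) = - \frac{5845}{2054} \approx -2.8457$)
$\left(j{\left(-74,41 \right)} + B{\left(t \right)}\right) + o = \left(\left(-6 + 41 \left(-74\right)\right) + 11 \left(-123\right)\right) - \frac{5845}{2054} = \left(\left(-6 - 3034\right) - 1353\right) - \frac{5845}{2054} = \left(-3040 - 1353\right) - \frac{5845}{2054} = -4393 - \frac{5845}{2054} = - \frac{9029067}{2054}$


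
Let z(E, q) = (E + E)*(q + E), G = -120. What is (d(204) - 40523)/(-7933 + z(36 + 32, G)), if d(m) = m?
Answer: 40319/15005 ≈ 2.6870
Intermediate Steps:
z(E, q) = 2*E*(E + q) (z(E, q) = (2*E)*(E + q) = 2*E*(E + q))
(d(204) - 40523)/(-7933 + z(36 + 32, G)) = (204 - 40523)/(-7933 + 2*(36 + 32)*((36 + 32) - 120)) = -40319/(-7933 + 2*68*(68 - 120)) = -40319/(-7933 + 2*68*(-52)) = -40319/(-7933 - 7072) = -40319/(-15005) = -40319*(-1/15005) = 40319/15005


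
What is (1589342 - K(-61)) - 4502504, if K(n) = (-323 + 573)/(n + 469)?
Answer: -594285173/204 ≈ -2.9132e+6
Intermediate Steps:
K(n) = 250/(469 + n)
(1589342 - K(-61)) - 4502504 = (1589342 - 250/(469 - 61)) - 4502504 = (1589342 - 250/408) - 4502504 = (1589342 - 1*125/204) - 4502504 = (1589342 - 125/204) - 4502504 = 324225643/204 - 4502504 = -594285173/204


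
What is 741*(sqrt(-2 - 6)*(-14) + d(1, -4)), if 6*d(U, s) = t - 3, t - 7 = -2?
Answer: 247 - 20748*I*sqrt(2) ≈ 247.0 - 29342.0*I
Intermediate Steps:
t = 5 (t = 7 - 2 = 5)
d(U, s) = 1/3 (d(U, s) = (5 - 3)/6 = (1/6)*2 = 1/3)
741*(sqrt(-2 - 6)*(-14) + d(1, -4)) = 741*(sqrt(-2 - 6)*(-14) + 1/3) = 741*(sqrt(-8)*(-14) + 1/3) = 741*((2*I*sqrt(2))*(-14) + 1/3) = 741*(-28*I*sqrt(2) + 1/3) = 741*(1/3 - 28*I*sqrt(2)) = 247 - 20748*I*sqrt(2)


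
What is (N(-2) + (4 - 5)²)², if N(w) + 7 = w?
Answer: 64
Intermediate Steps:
N(w) = -7 + w
(N(-2) + (4 - 5)²)² = ((-7 - 2) + (4 - 5)²)² = (-9 + (-1)²)² = (-9 + 1)² = (-8)² = 64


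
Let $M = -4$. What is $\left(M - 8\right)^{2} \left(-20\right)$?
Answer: $-2880$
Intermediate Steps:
$\left(M - 8\right)^{2} \left(-20\right) = \left(-4 - 8\right)^{2} \left(-20\right) = \left(-12\right)^{2} \left(-20\right) = 144 \left(-20\right) = -2880$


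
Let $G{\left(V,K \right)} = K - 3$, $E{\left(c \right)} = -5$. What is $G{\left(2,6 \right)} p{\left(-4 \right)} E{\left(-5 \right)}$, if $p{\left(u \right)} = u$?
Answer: $60$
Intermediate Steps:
$G{\left(V,K \right)} = -3 + K$
$G{\left(2,6 \right)} p{\left(-4 \right)} E{\left(-5 \right)} = \left(-3 + 6\right) \left(-4\right) \left(-5\right) = 3 \left(-4\right) \left(-5\right) = \left(-12\right) \left(-5\right) = 60$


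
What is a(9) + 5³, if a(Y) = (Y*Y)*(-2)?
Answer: -37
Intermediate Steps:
a(Y) = -2*Y² (a(Y) = Y²*(-2) = -2*Y²)
a(9) + 5³ = -2*9² + 5³ = -2*81 + 125 = -162 + 125 = -37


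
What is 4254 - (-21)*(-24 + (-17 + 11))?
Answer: 3624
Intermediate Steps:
4254 - (-21)*(-24 + (-17 + 11)) = 4254 - (-21)*(-24 - 6) = 4254 - (-21)*(-30) = 4254 - 1*630 = 4254 - 630 = 3624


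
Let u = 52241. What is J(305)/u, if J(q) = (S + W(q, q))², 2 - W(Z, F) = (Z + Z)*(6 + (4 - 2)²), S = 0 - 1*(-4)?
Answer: 37136836/52241 ≈ 710.88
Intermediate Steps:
S = 4 (S = 0 + 4 = 4)
W(Z, F) = 2 - 20*Z (W(Z, F) = 2 - (Z + Z)*(6 + (4 - 2)²) = 2 - 2*Z*(6 + 2²) = 2 - 2*Z*(6 + 4) = 2 - 2*Z*10 = 2 - 20*Z)
J(q) = (6 - 20*q)² (J(q) = (4 + (2 - 20*q))² = (6 - 20*q)²)
J(305)/u = (4*(-3 + 10*305)²)/52241 = (4*(-3 + 3050)²)*(1/52241) = (4*3047²)*(1/52241) = (4*9284209)*(1/52241) = 37136836*(1/52241) = 37136836/52241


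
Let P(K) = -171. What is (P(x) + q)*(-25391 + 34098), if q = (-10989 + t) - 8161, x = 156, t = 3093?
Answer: -141297196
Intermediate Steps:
q = -16057 (q = (-10989 + 3093) - 8161 = -7896 - 8161 = -16057)
(P(x) + q)*(-25391 + 34098) = (-171 - 16057)*(-25391 + 34098) = -16228*8707 = -141297196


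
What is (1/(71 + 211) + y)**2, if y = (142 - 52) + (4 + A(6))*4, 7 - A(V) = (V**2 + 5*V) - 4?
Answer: 1033429609/79524 ≈ 12995.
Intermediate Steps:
A(V) = 11 - V**2 - 5*V (A(V) = 7 - ((V**2 + 5*V) - 4) = 7 - (-4 + V**2 + 5*V) = 7 + (4 - V**2 - 5*V) = 11 - V**2 - 5*V)
y = -114 (y = (142 - 52) + (4 + (11 - 1*6**2 - 5*6))*4 = 90 + (4 + (11 - 1*36 - 30))*4 = 90 + (4 + (11 - 36 - 30))*4 = 90 + (4 - 55)*4 = 90 - 51*4 = 90 - 204 = -114)
(1/(71 + 211) + y)**2 = (1/(71 + 211) - 114)**2 = (1/282 - 114)**2 = (-32147/282)**2 = 1033429609/79524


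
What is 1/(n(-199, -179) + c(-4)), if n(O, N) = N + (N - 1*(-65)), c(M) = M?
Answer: -1/297 ≈ -0.0033670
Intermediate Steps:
n(O, N) = 65 + 2*N (n(O, N) = N + (N + 65) = N + (65 + N) = 65 + 2*N)
1/(n(-199, -179) + c(-4)) = 1/((65 + 2*(-179)) - 4) = 1/((65 - 358) - 4) = 1/(-293 - 4) = 1/(-297) = -1/297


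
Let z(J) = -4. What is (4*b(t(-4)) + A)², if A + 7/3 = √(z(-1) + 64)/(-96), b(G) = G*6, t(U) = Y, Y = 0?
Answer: (112 + √15)²/2304 ≈ 5.8275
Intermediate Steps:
t(U) = 0
b(G) = 6*G
A = -7/3 - √15/48 (A = -7/3 + √(-4 + 64)/(-96) = -7/3 + √60*(-1/96) = -7/3 + (2*√15)*(-1/96) = -7/3 - √15/48 ≈ -2.4140)
(4*b(t(-4)) + A)² = (4*(6*0) + (-7/3 - √15/48))² = (4*0 + (-7/3 - √15/48))² = (0 + (-7/3 - √15/48))² = (-7/3 - √15/48)²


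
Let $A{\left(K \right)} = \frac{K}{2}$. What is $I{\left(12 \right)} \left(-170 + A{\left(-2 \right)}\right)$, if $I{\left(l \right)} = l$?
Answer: $-2052$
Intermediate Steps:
$A{\left(K \right)} = \frac{K}{2}$ ($A{\left(K \right)} = K \frac{1}{2} = \frac{K}{2}$)
$I{\left(12 \right)} \left(-170 + A{\left(-2 \right)}\right) = 12 \left(-170 + \frac{1}{2} \left(-2\right)\right) = 12 \left(-170 - 1\right) = 12 \left(-171\right) = -2052$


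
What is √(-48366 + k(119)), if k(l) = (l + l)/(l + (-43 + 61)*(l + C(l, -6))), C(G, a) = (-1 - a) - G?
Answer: 4*I*√132039094/209 ≈ 219.92*I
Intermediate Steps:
C(G, a) = -1 - G - a
k(l) = 2*l/(90 + l) (k(l) = (l + l)/(l + (-43 + 61)*(l + (-1 - l - 1*(-6)))) = (2*l)/(l + 18*(l + (-1 - l + 6))) = (2*l)/(l + 18*(l + (5 - l))) = (2*l)/(l + 18*5) = (2*l)/(l + 90) = (2*l)/(90 + l) = 2*l/(90 + l))
√(-48366 + k(119)) = √(-48366 + 2*119/(90 + 119)) = √(-48366 + 2*119/209) = √(-48366 + 2*119*(1/209)) = √(-48366 + 238/209) = √(-10108256/209) = 4*I*√132039094/209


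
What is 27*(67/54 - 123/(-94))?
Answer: 3235/47 ≈ 68.830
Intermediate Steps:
27*(67/54 - 123/(-94)) = 27*(67*(1/54) - 123*(-1/94)) = 27*(67/54 + 123/94) = 27*(3235/1269) = 3235/47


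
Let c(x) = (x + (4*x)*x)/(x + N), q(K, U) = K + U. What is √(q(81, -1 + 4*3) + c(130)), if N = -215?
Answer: I*√203694/17 ≈ 26.549*I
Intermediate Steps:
c(x) = (x + 4*x²)/(-215 + x) (c(x) = (x + (4*x)*x)/(x - 215) = (x + 4*x²)/(-215 + x))
√(q(81, -1 + 4*3) + c(130)) = √((81 + (-1 + 4*3)) + 130*(1 + 4*130)/(-215 + 130)) = √((81 + (-1 + 12)) + 130*(1 + 520)/(-85)) = √((81 + 11) + 130*(-1/85)*521) = √(92 - 13546/17) = √(-11982/17) = I*√203694/17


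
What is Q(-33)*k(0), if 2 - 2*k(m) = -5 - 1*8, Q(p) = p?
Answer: -495/2 ≈ -247.50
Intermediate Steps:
k(m) = 15/2 (k(m) = 1 - (-5 - 1*8)/2 = 1 - (-5 - 8)/2 = 1 - ½*(-13) = 1 + 13/2 = 15/2)
Q(-33)*k(0) = -33*15/2 = -495/2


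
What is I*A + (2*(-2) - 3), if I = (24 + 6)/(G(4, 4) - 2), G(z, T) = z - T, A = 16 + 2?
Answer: -277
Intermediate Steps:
A = 18
I = -15 (I = (24 + 6)/((4 - 1*4) - 2) = 30/((4 - 4) - 2) = 30/(0 - 2) = 30/(-2) = 30*(-½) = -15)
I*A + (2*(-2) - 3) = -15*18 + (2*(-2) - 3) = -270 + (-4 - 3) = -270 - 7 = -277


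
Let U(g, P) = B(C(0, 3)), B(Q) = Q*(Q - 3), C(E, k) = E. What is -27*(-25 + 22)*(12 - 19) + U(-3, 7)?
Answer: -567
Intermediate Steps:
B(Q) = Q*(-3 + Q)
U(g, P) = 0 (U(g, P) = 0*(-3 + 0) = 0*(-3) = 0)
-27*(-25 + 22)*(12 - 19) + U(-3, 7) = -27*(-25 + 22)*(12 - 19) + 0 = -(-81)*(-7) + 0 = -27*21 + 0 = -567 + 0 = -567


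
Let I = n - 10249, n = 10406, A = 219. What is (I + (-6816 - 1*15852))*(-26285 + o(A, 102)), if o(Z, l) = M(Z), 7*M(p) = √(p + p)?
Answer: 591701635 - 22511*√438/7 ≈ 5.9163e+8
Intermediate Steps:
M(p) = √2*√p/7 (M(p) = √(p + p)/7 = √(2*p)/7 = (√2*√p)/7 = √2*√p/7)
o(Z, l) = √2*√Z/7
I = 157 (I = 10406 - 10249 = 157)
(I + (-6816 - 1*15852))*(-26285 + o(A, 102)) = (157 + (-6816 - 1*15852))*(-26285 + √2*√219/7) = (157 + (-6816 - 15852))*(-26285 + √438/7) = (157 - 22668)*(-26285 + √438/7) = -22511*(-26285 + √438/7) = 591701635 - 22511*√438/7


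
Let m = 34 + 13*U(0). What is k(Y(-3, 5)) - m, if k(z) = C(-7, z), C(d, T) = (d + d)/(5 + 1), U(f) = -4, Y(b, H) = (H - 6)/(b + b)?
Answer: 47/3 ≈ 15.667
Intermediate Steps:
Y(b, H) = (-6 + H)/(2*b) (Y(b, H) = (-6 + H)/((2*b)) = (-6 + H)*(1/(2*b)) = (-6 + H)/(2*b))
m = -18 (m = 34 + 13*(-4) = 34 - 52 = -18)
C(d, T) = d/3 (C(d, T) = (2*d)/6 = (2*d)*(1/6) = d/3)
k(z) = -7/3 (k(z) = (1/3)*(-7) = -7/3)
k(Y(-3, 5)) - m = -7/3 - 1*(-18) = -7/3 + 18 = 47/3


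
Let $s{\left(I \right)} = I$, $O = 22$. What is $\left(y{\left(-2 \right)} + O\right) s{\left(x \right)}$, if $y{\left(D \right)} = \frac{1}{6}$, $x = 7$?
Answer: $\frac{931}{6} \approx 155.17$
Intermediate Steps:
$y{\left(D \right)} = \frac{1}{6}$
$\left(y{\left(-2 \right)} + O\right) s{\left(x \right)} = \left(\frac{1}{6} + 22\right) 7 = \frac{133}{6} \cdot 7 = \frac{931}{6}$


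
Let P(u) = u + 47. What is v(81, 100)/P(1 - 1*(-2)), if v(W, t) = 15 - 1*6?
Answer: 9/50 ≈ 0.18000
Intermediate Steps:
P(u) = 47 + u
v(W, t) = 9 (v(W, t) = 15 - 6 = 9)
v(81, 100)/P(1 - 1*(-2)) = 9/(47 + (1 - 1*(-2))) = 9/(47 + (1 + 2)) = 9/(47 + 3) = 9/50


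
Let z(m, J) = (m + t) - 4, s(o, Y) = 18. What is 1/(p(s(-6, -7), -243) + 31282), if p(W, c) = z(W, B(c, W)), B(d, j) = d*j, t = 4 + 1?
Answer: 1/31301 ≈ 3.1948e-5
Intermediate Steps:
t = 5
z(m, J) = 1 + m (z(m, J) = (m + 5) - 4 = (5 + m) - 4 = 1 + m)
p(W, c) = 1 + W
1/(p(s(-6, -7), -243) + 31282) = 1/((1 + 18) + 31282) = 1/(19 + 31282) = 1/31301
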